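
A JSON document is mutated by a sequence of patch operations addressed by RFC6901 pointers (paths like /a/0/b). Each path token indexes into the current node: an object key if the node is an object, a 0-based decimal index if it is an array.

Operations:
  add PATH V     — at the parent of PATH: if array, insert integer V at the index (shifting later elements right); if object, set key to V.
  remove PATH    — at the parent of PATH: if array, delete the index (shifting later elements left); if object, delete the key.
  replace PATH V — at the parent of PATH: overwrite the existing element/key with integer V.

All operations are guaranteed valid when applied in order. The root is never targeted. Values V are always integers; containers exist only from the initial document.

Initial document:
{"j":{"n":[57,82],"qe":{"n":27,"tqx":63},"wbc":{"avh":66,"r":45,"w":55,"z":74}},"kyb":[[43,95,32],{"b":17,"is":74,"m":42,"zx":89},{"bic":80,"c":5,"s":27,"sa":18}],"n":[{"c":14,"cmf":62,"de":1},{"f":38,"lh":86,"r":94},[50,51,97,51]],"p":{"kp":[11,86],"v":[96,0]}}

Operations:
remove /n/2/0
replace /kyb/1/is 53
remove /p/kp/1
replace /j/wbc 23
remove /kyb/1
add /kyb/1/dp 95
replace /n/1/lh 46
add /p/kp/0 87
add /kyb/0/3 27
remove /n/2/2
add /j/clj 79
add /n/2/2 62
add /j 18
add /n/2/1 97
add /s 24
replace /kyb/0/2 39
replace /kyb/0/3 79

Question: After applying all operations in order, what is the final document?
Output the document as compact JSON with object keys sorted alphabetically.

After op 1 (remove /n/2/0): {"j":{"n":[57,82],"qe":{"n":27,"tqx":63},"wbc":{"avh":66,"r":45,"w":55,"z":74}},"kyb":[[43,95,32],{"b":17,"is":74,"m":42,"zx":89},{"bic":80,"c":5,"s":27,"sa":18}],"n":[{"c":14,"cmf":62,"de":1},{"f":38,"lh":86,"r":94},[51,97,51]],"p":{"kp":[11,86],"v":[96,0]}}
After op 2 (replace /kyb/1/is 53): {"j":{"n":[57,82],"qe":{"n":27,"tqx":63},"wbc":{"avh":66,"r":45,"w":55,"z":74}},"kyb":[[43,95,32],{"b":17,"is":53,"m":42,"zx":89},{"bic":80,"c":5,"s":27,"sa":18}],"n":[{"c":14,"cmf":62,"de":1},{"f":38,"lh":86,"r":94},[51,97,51]],"p":{"kp":[11,86],"v":[96,0]}}
After op 3 (remove /p/kp/1): {"j":{"n":[57,82],"qe":{"n":27,"tqx":63},"wbc":{"avh":66,"r":45,"w":55,"z":74}},"kyb":[[43,95,32],{"b":17,"is":53,"m":42,"zx":89},{"bic":80,"c":5,"s":27,"sa":18}],"n":[{"c":14,"cmf":62,"de":1},{"f":38,"lh":86,"r":94},[51,97,51]],"p":{"kp":[11],"v":[96,0]}}
After op 4 (replace /j/wbc 23): {"j":{"n":[57,82],"qe":{"n":27,"tqx":63},"wbc":23},"kyb":[[43,95,32],{"b":17,"is":53,"m":42,"zx":89},{"bic":80,"c":5,"s":27,"sa":18}],"n":[{"c":14,"cmf":62,"de":1},{"f":38,"lh":86,"r":94},[51,97,51]],"p":{"kp":[11],"v":[96,0]}}
After op 5 (remove /kyb/1): {"j":{"n":[57,82],"qe":{"n":27,"tqx":63},"wbc":23},"kyb":[[43,95,32],{"bic":80,"c":5,"s":27,"sa":18}],"n":[{"c":14,"cmf":62,"de":1},{"f":38,"lh":86,"r":94},[51,97,51]],"p":{"kp":[11],"v":[96,0]}}
After op 6 (add /kyb/1/dp 95): {"j":{"n":[57,82],"qe":{"n":27,"tqx":63},"wbc":23},"kyb":[[43,95,32],{"bic":80,"c":5,"dp":95,"s":27,"sa":18}],"n":[{"c":14,"cmf":62,"de":1},{"f":38,"lh":86,"r":94},[51,97,51]],"p":{"kp":[11],"v":[96,0]}}
After op 7 (replace /n/1/lh 46): {"j":{"n":[57,82],"qe":{"n":27,"tqx":63},"wbc":23},"kyb":[[43,95,32],{"bic":80,"c":5,"dp":95,"s":27,"sa":18}],"n":[{"c":14,"cmf":62,"de":1},{"f":38,"lh":46,"r":94},[51,97,51]],"p":{"kp":[11],"v":[96,0]}}
After op 8 (add /p/kp/0 87): {"j":{"n":[57,82],"qe":{"n":27,"tqx":63},"wbc":23},"kyb":[[43,95,32],{"bic":80,"c":5,"dp":95,"s":27,"sa":18}],"n":[{"c":14,"cmf":62,"de":1},{"f":38,"lh":46,"r":94},[51,97,51]],"p":{"kp":[87,11],"v":[96,0]}}
After op 9 (add /kyb/0/3 27): {"j":{"n":[57,82],"qe":{"n":27,"tqx":63},"wbc":23},"kyb":[[43,95,32,27],{"bic":80,"c":5,"dp":95,"s":27,"sa":18}],"n":[{"c":14,"cmf":62,"de":1},{"f":38,"lh":46,"r":94},[51,97,51]],"p":{"kp":[87,11],"v":[96,0]}}
After op 10 (remove /n/2/2): {"j":{"n":[57,82],"qe":{"n":27,"tqx":63},"wbc":23},"kyb":[[43,95,32,27],{"bic":80,"c":5,"dp":95,"s":27,"sa":18}],"n":[{"c":14,"cmf":62,"de":1},{"f":38,"lh":46,"r":94},[51,97]],"p":{"kp":[87,11],"v":[96,0]}}
After op 11 (add /j/clj 79): {"j":{"clj":79,"n":[57,82],"qe":{"n":27,"tqx":63},"wbc":23},"kyb":[[43,95,32,27],{"bic":80,"c":5,"dp":95,"s":27,"sa":18}],"n":[{"c":14,"cmf":62,"de":1},{"f":38,"lh":46,"r":94},[51,97]],"p":{"kp":[87,11],"v":[96,0]}}
After op 12 (add /n/2/2 62): {"j":{"clj":79,"n":[57,82],"qe":{"n":27,"tqx":63},"wbc":23},"kyb":[[43,95,32,27],{"bic":80,"c":5,"dp":95,"s":27,"sa":18}],"n":[{"c":14,"cmf":62,"de":1},{"f":38,"lh":46,"r":94},[51,97,62]],"p":{"kp":[87,11],"v":[96,0]}}
After op 13 (add /j 18): {"j":18,"kyb":[[43,95,32,27],{"bic":80,"c":5,"dp":95,"s":27,"sa":18}],"n":[{"c":14,"cmf":62,"de":1},{"f":38,"lh":46,"r":94},[51,97,62]],"p":{"kp":[87,11],"v":[96,0]}}
After op 14 (add /n/2/1 97): {"j":18,"kyb":[[43,95,32,27],{"bic":80,"c":5,"dp":95,"s":27,"sa":18}],"n":[{"c":14,"cmf":62,"de":1},{"f":38,"lh":46,"r":94},[51,97,97,62]],"p":{"kp":[87,11],"v":[96,0]}}
After op 15 (add /s 24): {"j":18,"kyb":[[43,95,32,27],{"bic":80,"c":5,"dp":95,"s":27,"sa":18}],"n":[{"c":14,"cmf":62,"de":1},{"f":38,"lh":46,"r":94},[51,97,97,62]],"p":{"kp":[87,11],"v":[96,0]},"s":24}
After op 16 (replace /kyb/0/2 39): {"j":18,"kyb":[[43,95,39,27],{"bic":80,"c":5,"dp":95,"s":27,"sa":18}],"n":[{"c":14,"cmf":62,"de":1},{"f":38,"lh":46,"r":94},[51,97,97,62]],"p":{"kp":[87,11],"v":[96,0]},"s":24}
After op 17 (replace /kyb/0/3 79): {"j":18,"kyb":[[43,95,39,79],{"bic":80,"c":5,"dp":95,"s":27,"sa":18}],"n":[{"c":14,"cmf":62,"de":1},{"f":38,"lh":46,"r":94},[51,97,97,62]],"p":{"kp":[87,11],"v":[96,0]},"s":24}

Answer: {"j":18,"kyb":[[43,95,39,79],{"bic":80,"c":5,"dp":95,"s":27,"sa":18}],"n":[{"c":14,"cmf":62,"de":1},{"f":38,"lh":46,"r":94},[51,97,97,62]],"p":{"kp":[87,11],"v":[96,0]},"s":24}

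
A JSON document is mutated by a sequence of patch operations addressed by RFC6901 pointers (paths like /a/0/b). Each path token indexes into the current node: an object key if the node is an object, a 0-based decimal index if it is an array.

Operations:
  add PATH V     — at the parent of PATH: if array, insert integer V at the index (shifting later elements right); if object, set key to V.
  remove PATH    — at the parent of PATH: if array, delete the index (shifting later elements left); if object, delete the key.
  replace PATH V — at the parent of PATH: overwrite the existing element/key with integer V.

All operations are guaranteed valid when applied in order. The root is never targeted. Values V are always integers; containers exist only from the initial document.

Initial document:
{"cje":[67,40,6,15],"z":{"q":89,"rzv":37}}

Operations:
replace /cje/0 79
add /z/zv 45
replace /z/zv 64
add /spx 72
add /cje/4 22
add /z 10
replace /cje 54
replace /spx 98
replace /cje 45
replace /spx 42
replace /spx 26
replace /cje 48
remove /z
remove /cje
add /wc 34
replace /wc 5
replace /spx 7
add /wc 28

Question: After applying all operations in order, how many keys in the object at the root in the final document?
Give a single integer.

After op 1 (replace /cje/0 79): {"cje":[79,40,6,15],"z":{"q":89,"rzv":37}}
After op 2 (add /z/zv 45): {"cje":[79,40,6,15],"z":{"q":89,"rzv":37,"zv":45}}
After op 3 (replace /z/zv 64): {"cje":[79,40,6,15],"z":{"q":89,"rzv":37,"zv":64}}
After op 4 (add /spx 72): {"cje":[79,40,6,15],"spx":72,"z":{"q":89,"rzv":37,"zv":64}}
After op 5 (add /cje/4 22): {"cje":[79,40,6,15,22],"spx":72,"z":{"q":89,"rzv":37,"zv":64}}
After op 6 (add /z 10): {"cje":[79,40,6,15,22],"spx":72,"z":10}
After op 7 (replace /cje 54): {"cje":54,"spx":72,"z":10}
After op 8 (replace /spx 98): {"cje":54,"spx":98,"z":10}
After op 9 (replace /cje 45): {"cje":45,"spx":98,"z":10}
After op 10 (replace /spx 42): {"cje":45,"spx":42,"z":10}
After op 11 (replace /spx 26): {"cje":45,"spx":26,"z":10}
After op 12 (replace /cje 48): {"cje":48,"spx":26,"z":10}
After op 13 (remove /z): {"cje":48,"spx":26}
After op 14 (remove /cje): {"spx":26}
After op 15 (add /wc 34): {"spx":26,"wc":34}
After op 16 (replace /wc 5): {"spx":26,"wc":5}
After op 17 (replace /spx 7): {"spx":7,"wc":5}
After op 18 (add /wc 28): {"spx":7,"wc":28}
Size at the root: 2

Answer: 2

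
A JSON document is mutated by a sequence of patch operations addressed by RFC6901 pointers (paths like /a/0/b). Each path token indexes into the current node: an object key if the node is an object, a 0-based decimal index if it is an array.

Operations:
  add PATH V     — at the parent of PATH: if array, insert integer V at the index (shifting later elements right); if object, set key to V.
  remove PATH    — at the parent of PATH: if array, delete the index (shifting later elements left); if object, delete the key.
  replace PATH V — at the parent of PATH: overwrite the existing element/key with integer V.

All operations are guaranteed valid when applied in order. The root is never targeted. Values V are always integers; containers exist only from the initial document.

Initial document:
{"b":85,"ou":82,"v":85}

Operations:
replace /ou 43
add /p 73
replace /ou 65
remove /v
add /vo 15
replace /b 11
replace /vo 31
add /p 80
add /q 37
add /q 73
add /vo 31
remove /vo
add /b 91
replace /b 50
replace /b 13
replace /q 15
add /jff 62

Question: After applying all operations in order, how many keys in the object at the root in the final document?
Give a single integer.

After op 1 (replace /ou 43): {"b":85,"ou":43,"v":85}
After op 2 (add /p 73): {"b":85,"ou":43,"p":73,"v":85}
After op 3 (replace /ou 65): {"b":85,"ou":65,"p":73,"v":85}
After op 4 (remove /v): {"b":85,"ou":65,"p":73}
After op 5 (add /vo 15): {"b":85,"ou":65,"p":73,"vo":15}
After op 6 (replace /b 11): {"b":11,"ou":65,"p":73,"vo":15}
After op 7 (replace /vo 31): {"b":11,"ou":65,"p":73,"vo":31}
After op 8 (add /p 80): {"b":11,"ou":65,"p":80,"vo":31}
After op 9 (add /q 37): {"b":11,"ou":65,"p":80,"q":37,"vo":31}
After op 10 (add /q 73): {"b":11,"ou":65,"p":80,"q":73,"vo":31}
After op 11 (add /vo 31): {"b":11,"ou":65,"p":80,"q":73,"vo":31}
After op 12 (remove /vo): {"b":11,"ou":65,"p":80,"q":73}
After op 13 (add /b 91): {"b":91,"ou":65,"p":80,"q":73}
After op 14 (replace /b 50): {"b":50,"ou":65,"p":80,"q":73}
After op 15 (replace /b 13): {"b":13,"ou":65,"p":80,"q":73}
After op 16 (replace /q 15): {"b":13,"ou":65,"p":80,"q":15}
After op 17 (add /jff 62): {"b":13,"jff":62,"ou":65,"p":80,"q":15}
Size at the root: 5

Answer: 5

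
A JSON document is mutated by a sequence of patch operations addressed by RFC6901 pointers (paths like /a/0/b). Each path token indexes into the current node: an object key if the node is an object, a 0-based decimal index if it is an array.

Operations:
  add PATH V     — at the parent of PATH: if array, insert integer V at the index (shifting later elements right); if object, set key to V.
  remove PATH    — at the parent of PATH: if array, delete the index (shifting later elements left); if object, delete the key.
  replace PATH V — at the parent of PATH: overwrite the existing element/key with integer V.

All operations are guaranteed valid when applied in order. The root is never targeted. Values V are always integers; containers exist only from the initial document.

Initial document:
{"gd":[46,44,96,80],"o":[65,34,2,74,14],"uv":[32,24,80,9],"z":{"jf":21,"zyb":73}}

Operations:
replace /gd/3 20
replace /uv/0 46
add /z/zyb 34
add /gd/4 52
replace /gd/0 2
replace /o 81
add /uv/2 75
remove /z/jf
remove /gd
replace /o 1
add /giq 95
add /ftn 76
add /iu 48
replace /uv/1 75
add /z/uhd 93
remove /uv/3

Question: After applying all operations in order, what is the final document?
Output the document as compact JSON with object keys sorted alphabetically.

Answer: {"ftn":76,"giq":95,"iu":48,"o":1,"uv":[46,75,75,9],"z":{"uhd":93,"zyb":34}}

Derivation:
After op 1 (replace /gd/3 20): {"gd":[46,44,96,20],"o":[65,34,2,74,14],"uv":[32,24,80,9],"z":{"jf":21,"zyb":73}}
After op 2 (replace /uv/0 46): {"gd":[46,44,96,20],"o":[65,34,2,74,14],"uv":[46,24,80,9],"z":{"jf":21,"zyb":73}}
After op 3 (add /z/zyb 34): {"gd":[46,44,96,20],"o":[65,34,2,74,14],"uv":[46,24,80,9],"z":{"jf":21,"zyb":34}}
After op 4 (add /gd/4 52): {"gd":[46,44,96,20,52],"o":[65,34,2,74,14],"uv":[46,24,80,9],"z":{"jf":21,"zyb":34}}
After op 5 (replace /gd/0 2): {"gd":[2,44,96,20,52],"o":[65,34,2,74,14],"uv":[46,24,80,9],"z":{"jf":21,"zyb":34}}
After op 6 (replace /o 81): {"gd":[2,44,96,20,52],"o":81,"uv":[46,24,80,9],"z":{"jf":21,"zyb":34}}
After op 7 (add /uv/2 75): {"gd":[2,44,96,20,52],"o":81,"uv":[46,24,75,80,9],"z":{"jf":21,"zyb":34}}
After op 8 (remove /z/jf): {"gd":[2,44,96,20,52],"o":81,"uv":[46,24,75,80,9],"z":{"zyb":34}}
After op 9 (remove /gd): {"o":81,"uv":[46,24,75,80,9],"z":{"zyb":34}}
After op 10 (replace /o 1): {"o":1,"uv":[46,24,75,80,9],"z":{"zyb":34}}
After op 11 (add /giq 95): {"giq":95,"o":1,"uv":[46,24,75,80,9],"z":{"zyb":34}}
After op 12 (add /ftn 76): {"ftn":76,"giq":95,"o":1,"uv":[46,24,75,80,9],"z":{"zyb":34}}
After op 13 (add /iu 48): {"ftn":76,"giq":95,"iu":48,"o":1,"uv":[46,24,75,80,9],"z":{"zyb":34}}
After op 14 (replace /uv/1 75): {"ftn":76,"giq":95,"iu":48,"o":1,"uv":[46,75,75,80,9],"z":{"zyb":34}}
After op 15 (add /z/uhd 93): {"ftn":76,"giq":95,"iu":48,"o":1,"uv":[46,75,75,80,9],"z":{"uhd":93,"zyb":34}}
After op 16 (remove /uv/3): {"ftn":76,"giq":95,"iu":48,"o":1,"uv":[46,75,75,9],"z":{"uhd":93,"zyb":34}}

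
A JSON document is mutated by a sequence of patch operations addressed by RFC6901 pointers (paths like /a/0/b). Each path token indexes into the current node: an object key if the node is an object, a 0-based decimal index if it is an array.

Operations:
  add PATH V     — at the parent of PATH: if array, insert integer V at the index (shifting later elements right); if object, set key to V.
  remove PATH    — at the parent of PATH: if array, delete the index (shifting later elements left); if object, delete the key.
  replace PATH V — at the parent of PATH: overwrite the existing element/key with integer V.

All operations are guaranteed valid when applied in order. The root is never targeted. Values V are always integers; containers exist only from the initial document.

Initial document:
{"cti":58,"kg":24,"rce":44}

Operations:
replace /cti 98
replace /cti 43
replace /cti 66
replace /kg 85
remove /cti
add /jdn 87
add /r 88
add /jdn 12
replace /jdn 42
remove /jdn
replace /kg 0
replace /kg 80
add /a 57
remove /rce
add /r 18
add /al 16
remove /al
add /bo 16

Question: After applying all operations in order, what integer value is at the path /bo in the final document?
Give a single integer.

After op 1 (replace /cti 98): {"cti":98,"kg":24,"rce":44}
After op 2 (replace /cti 43): {"cti":43,"kg":24,"rce":44}
After op 3 (replace /cti 66): {"cti":66,"kg":24,"rce":44}
After op 4 (replace /kg 85): {"cti":66,"kg":85,"rce":44}
After op 5 (remove /cti): {"kg":85,"rce":44}
After op 6 (add /jdn 87): {"jdn":87,"kg":85,"rce":44}
After op 7 (add /r 88): {"jdn":87,"kg":85,"r":88,"rce":44}
After op 8 (add /jdn 12): {"jdn":12,"kg":85,"r":88,"rce":44}
After op 9 (replace /jdn 42): {"jdn":42,"kg":85,"r":88,"rce":44}
After op 10 (remove /jdn): {"kg":85,"r":88,"rce":44}
After op 11 (replace /kg 0): {"kg":0,"r":88,"rce":44}
After op 12 (replace /kg 80): {"kg":80,"r":88,"rce":44}
After op 13 (add /a 57): {"a":57,"kg":80,"r":88,"rce":44}
After op 14 (remove /rce): {"a":57,"kg":80,"r":88}
After op 15 (add /r 18): {"a":57,"kg":80,"r":18}
After op 16 (add /al 16): {"a":57,"al":16,"kg":80,"r":18}
After op 17 (remove /al): {"a":57,"kg":80,"r":18}
After op 18 (add /bo 16): {"a":57,"bo":16,"kg":80,"r":18}
Value at /bo: 16

Answer: 16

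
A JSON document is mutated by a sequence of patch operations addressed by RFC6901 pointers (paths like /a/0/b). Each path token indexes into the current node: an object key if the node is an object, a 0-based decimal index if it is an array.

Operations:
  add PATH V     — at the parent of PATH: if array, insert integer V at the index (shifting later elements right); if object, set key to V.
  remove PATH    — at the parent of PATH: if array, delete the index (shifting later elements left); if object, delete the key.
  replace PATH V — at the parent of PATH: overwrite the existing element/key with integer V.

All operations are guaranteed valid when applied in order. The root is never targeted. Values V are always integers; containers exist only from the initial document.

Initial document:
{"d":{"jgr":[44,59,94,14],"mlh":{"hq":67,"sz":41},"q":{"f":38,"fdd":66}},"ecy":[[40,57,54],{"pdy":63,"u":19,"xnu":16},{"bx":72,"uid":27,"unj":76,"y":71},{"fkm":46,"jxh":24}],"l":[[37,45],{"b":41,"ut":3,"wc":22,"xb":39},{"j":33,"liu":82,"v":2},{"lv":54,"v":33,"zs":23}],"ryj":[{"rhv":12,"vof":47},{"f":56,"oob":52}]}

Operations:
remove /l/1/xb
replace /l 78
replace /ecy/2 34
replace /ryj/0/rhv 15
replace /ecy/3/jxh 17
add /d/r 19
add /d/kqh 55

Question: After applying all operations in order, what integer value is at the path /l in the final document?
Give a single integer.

Answer: 78

Derivation:
After op 1 (remove /l/1/xb): {"d":{"jgr":[44,59,94,14],"mlh":{"hq":67,"sz":41},"q":{"f":38,"fdd":66}},"ecy":[[40,57,54],{"pdy":63,"u":19,"xnu":16},{"bx":72,"uid":27,"unj":76,"y":71},{"fkm":46,"jxh":24}],"l":[[37,45],{"b":41,"ut":3,"wc":22},{"j":33,"liu":82,"v":2},{"lv":54,"v":33,"zs":23}],"ryj":[{"rhv":12,"vof":47},{"f":56,"oob":52}]}
After op 2 (replace /l 78): {"d":{"jgr":[44,59,94,14],"mlh":{"hq":67,"sz":41},"q":{"f":38,"fdd":66}},"ecy":[[40,57,54],{"pdy":63,"u":19,"xnu":16},{"bx":72,"uid":27,"unj":76,"y":71},{"fkm":46,"jxh":24}],"l":78,"ryj":[{"rhv":12,"vof":47},{"f":56,"oob":52}]}
After op 3 (replace /ecy/2 34): {"d":{"jgr":[44,59,94,14],"mlh":{"hq":67,"sz":41},"q":{"f":38,"fdd":66}},"ecy":[[40,57,54],{"pdy":63,"u":19,"xnu":16},34,{"fkm":46,"jxh":24}],"l":78,"ryj":[{"rhv":12,"vof":47},{"f":56,"oob":52}]}
After op 4 (replace /ryj/0/rhv 15): {"d":{"jgr":[44,59,94,14],"mlh":{"hq":67,"sz":41},"q":{"f":38,"fdd":66}},"ecy":[[40,57,54],{"pdy":63,"u":19,"xnu":16},34,{"fkm":46,"jxh":24}],"l":78,"ryj":[{"rhv":15,"vof":47},{"f":56,"oob":52}]}
After op 5 (replace /ecy/3/jxh 17): {"d":{"jgr":[44,59,94,14],"mlh":{"hq":67,"sz":41},"q":{"f":38,"fdd":66}},"ecy":[[40,57,54],{"pdy":63,"u":19,"xnu":16},34,{"fkm":46,"jxh":17}],"l":78,"ryj":[{"rhv":15,"vof":47},{"f":56,"oob":52}]}
After op 6 (add /d/r 19): {"d":{"jgr":[44,59,94,14],"mlh":{"hq":67,"sz":41},"q":{"f":38,"fdd":66},"r":19},"ecy":[[40,57,54],{"pdy":63,"u":19,"xnu":16},34,{"fkm":46,"jxh":17}],"l":78,"ryj":[{"rhv":15,"vof":47},{"f":56,"oob":52}]}
After op 7 (add /d/kqh 55): {"d":{"jgr":[44,59,94,14],"kqh":55,"mlh":{"hq":67,"sz":41},"q":{"f":38,"fdd":66},"r":19},"ecy":[[40,57,54],{"pdy":63,"u":19,"xnu":16},34,{"fkm":46,"jxh":17}],"l":78,"ryj":[{"rhv":15,"vof":47},{"f":56,"oob":52}]}
Value at /l: 78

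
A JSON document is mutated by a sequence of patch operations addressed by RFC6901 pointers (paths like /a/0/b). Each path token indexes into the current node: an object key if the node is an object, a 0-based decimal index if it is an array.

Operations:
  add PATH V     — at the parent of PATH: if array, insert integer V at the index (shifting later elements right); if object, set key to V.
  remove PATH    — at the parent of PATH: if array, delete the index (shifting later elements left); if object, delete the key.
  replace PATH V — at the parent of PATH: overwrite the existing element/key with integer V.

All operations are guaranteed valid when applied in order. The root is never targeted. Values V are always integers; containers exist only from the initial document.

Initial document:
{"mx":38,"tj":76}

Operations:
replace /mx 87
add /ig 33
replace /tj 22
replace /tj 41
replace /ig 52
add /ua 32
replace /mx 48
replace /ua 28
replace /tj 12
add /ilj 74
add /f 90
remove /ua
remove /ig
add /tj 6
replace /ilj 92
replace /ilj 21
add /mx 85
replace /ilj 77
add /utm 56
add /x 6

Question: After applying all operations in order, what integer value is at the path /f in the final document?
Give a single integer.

Answer: 90

Derivation:
After op 1 (replace /mx 87): {"mx":87,"tj":76}
After op 2 (add /ig 33): {"ig":33,"mx":87,"tj":76}
After op 3 (replace /tj 22): {"ig":33,"mx":87,"tj":22}
After op 4 (replace /tj 41): {"ig":33,"mx":87,"tj":41}
After op 5 (replace /ig 52): {"ig":52,"mx":87,"tj":41}
After op 6 (add /ua 32): {"ig":52,"mx":87,"tj":41,"ua":32}
After op 7 (replace /mx 48): {"ig":52,"mx":48,"tj":41,"ua":32}
After op 8 (replace /ua 28): {"ig":52,"mx":48,"tj":41,"ua":28}
After op 9 (replace /tj 12): {"ig":52,"mx":48,"tj":12,"ua":28}
After op 10 (add /ilj 74): {"ig":52,"ilj":74,"mx":48,"tj":12,"ua":28}
After op 11 (add /f 90): {"f":90,"ig":52,"ilj":74,"mx":48,"tj":12,"ua":28}
After op 12 (remove /ua): {"f":90,"ig":52,"ilj":74,"mx":48,"tj":12}
After op 13 (remove /ig): {"f":90,"ilj":74,"mx":48,"tj":12}
After op 14 (add /tj 6): {"f":90,"ilj":74,"mx":48,"tj":6}
After op 15 (replace /ilj 92): {"f":90,"ilj":92,"mx":48,"tj":6}
After op 16 (replace /ilj 21): {"f":90,"ilj":21,"mx":48,"tj":6}
After op 17 (add /mx 85): {"f":90,"ilj":21,"mx":85,"tj":6}
After op 18 (replace /ilj 77): {"f":90,"ilj":77,"mx":85,"tj":6}
After op 19 (add /utm 56): {"f":90,"ilj":77,"mx":85,"tj":6,"utm":56}
After op 20 (add /x 6): {"f":90,"ilj":77,"mx":85,"tj":6,"utm":56,"x":6}
Value at /f: 90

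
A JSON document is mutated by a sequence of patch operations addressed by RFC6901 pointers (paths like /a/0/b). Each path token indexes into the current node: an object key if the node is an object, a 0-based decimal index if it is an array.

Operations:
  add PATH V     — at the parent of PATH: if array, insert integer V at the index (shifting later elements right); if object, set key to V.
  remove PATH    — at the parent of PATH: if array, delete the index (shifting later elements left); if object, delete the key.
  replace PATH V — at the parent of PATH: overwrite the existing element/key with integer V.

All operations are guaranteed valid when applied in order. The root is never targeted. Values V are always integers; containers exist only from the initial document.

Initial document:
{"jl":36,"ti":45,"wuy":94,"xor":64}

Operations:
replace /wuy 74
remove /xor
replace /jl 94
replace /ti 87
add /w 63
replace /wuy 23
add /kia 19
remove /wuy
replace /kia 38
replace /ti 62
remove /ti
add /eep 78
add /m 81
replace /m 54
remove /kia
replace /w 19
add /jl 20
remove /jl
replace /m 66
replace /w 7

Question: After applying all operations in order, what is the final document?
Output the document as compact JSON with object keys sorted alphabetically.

Answer: {"eep":78,"m":66,"w":7}

Derivation:
After op 1 (replace /wuy 74): {"jl":36,"ti":45,"wuy":74,"xor":64}
After op 2 (remove /xor): {"jl":36,"ti":45,"wuy":74}
After op 3 (replace /jl 94): {"jl":94,"ti":45,"wuy":74}
After op 4 (replace /ti 87): {"jl":94,"ti":87,"wuy":74}
After op 5 (add /w 63): {"jl":94,"ti":87,"w":63,"wuy":74}
After op 6 (replace /wuy 23): {"jl":94,"ti":87,"w":63,"wuy":23}
After op 7 (add /kia 19): {"jl":94,"kia":19,"ti":87,"w":63,"wuy":23}
After op 8 (remove /wuy): {"jl":94,"kia":19,"ti":87,"w":63}
After op 9 (replace /kia 38): {"jl":94,"kia":38,"ti":87,"w":63}
After op 10 (replace /ti 62): {"jl":94,"kia":38,"ti":62,"w":63}
After op 11 (remove /ti): {"jl":94,"kia":38,"w":63}
After op 12 (add /eep 78): {"eep":78,"jl":94,"kia":38,"w":63}
After op 13 (add /m 81): {"eep":78,"jl":94,"kia":38,"m":81,"w":63}
After op 14 (replace /m 54): {"eep":78,"jl":94,"kia":38,"m":54,"w":63}
After op 15 (remove /kia): {"eep":78,"jl":94,"m":54,"w":63}
After op 16 (replace /w 19): {"eep":78,"jl":94,"m":54,"w":19}
After op 17 (add /jl 20): {"eep":78,"jl":20,"m":54,"w":19}
After op 18 (remove /jl): {"eep":78,"m":54,"w":19}
After op 19 (replace /m 66): {"eep":78,"m":66,"w":19}
After op 20 (replace /w 7): {"eep":78,"m":66,"w":7}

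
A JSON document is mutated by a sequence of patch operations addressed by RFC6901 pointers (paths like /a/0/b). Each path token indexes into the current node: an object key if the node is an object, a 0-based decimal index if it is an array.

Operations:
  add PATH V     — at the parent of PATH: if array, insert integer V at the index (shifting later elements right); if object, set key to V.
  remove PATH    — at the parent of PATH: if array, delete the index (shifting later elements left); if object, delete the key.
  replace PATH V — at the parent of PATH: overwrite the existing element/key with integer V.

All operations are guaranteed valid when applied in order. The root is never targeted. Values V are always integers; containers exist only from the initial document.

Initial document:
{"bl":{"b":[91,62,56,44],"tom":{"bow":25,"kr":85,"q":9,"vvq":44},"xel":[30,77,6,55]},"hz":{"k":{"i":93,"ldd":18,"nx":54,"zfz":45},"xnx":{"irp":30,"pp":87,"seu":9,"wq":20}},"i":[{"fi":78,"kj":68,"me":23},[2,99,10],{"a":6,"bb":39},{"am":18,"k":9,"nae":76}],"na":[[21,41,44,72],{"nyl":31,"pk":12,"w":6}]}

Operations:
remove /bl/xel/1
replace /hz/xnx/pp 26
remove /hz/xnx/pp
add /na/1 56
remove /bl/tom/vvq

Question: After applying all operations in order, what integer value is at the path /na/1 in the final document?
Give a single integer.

Answer: 56

Derivation:
After op 1 (remove /bl/xel/1): {"bl":{"b":[91,62,56,44],"tom":{"bow":25,"kr":85,"q":9,"vvq":44},"xel":[30,6,55]},"hz":{"k":{"i":93,"ldd":18,"nx":54,"zfz":45},"xnx":{"irp":30,"pp":87,"seu":9,"wq":20}},"i":[{"fi":78,"kj":68,"me":23},[2,99,10],{"a":6,"bb":39},{"am":18,"k":9,"nae":76}],"na":[[21,41,44,72],{"nyl":31,"pk":12,"w":6}]}
After op 2 (replace /hz/xnx/pp 26): {"bl":{"b":[91,62,56,44],"tom":{"bow":25,"kr":85,"q":9,"vvq":44},"xel":[30,6,55]},"hz":{"k":{"i":93,"ldd":18,"nx":54,"zfz":45},"xnx":{"irp":30,"pp":26,"seu":9,"wq":20}},"i":[{"fi":78,"kj":68,"me":23},[2,99,10],{"a":6,"bb":39},{"am":18,"k":9,"nae":76}],"na":[[21,41,44,72],{"nyl":31,"pk":12,"w":6}]}
After op 3 (remove /hz/xnx/pp): {"bl":{"b":[91,62,56,44],"tom":{"bow":25,"kr":85,"q":9,"vvq":44},"xel":[30,6,55]},"hz":{"k":{"i":93,"ldd":18,"nx":54,"zfz":45},"xnx":{"irp":30,"seu":9,"wq":20}},"i":[{"fi":78,"kj":68,"me":23},[2,99,10],{"a":6,"bb":39},{"am":18,"k":9,"nae":76}],"na":[[21,41,44,72],{"nyl":31,"pk":12,"w":6}]}
After op 4 (add /na/1 56): {"bl":{"b":[91,62,56,44],"tom":{"bow":25,"kr":85,"q":9,"vvq":44},"xel":[30,6,55]},"hz":{"k":{"i":93,"ldd":18,"nx":54,"zfz":45},"xnx":{"irp":30,"seu":9,"wq":20}},"i":[{"fi":78,"kj":68,"me":23},[2,99,10],{"a":6,"bb":39},{"am":18,"k":9,"nae":76}],"na":[[21,41,44,72],56,{"nyl":31,"pk":12,"w":6}]}
After op 5 (remove /bl/tom/vvq): {"bl":{"b":[91,62,56,44],"tom":{"bow":25,"kr":85,"q":9},"xel":[30,6,55]},"hz":{"k":{"i":93,"ldd":18,"nx":54,"zfz":45},"xnx":{"irp":30,"seu":9,"wq":20}},"i":[{"fi":78,"kj":68,"me":23},[2,99,10],{"a":6,"bb":39},{"am":18,"k":9,"nae":76}],"na":[[21,41,44,72],56,{"nyl":31,"pk":12,"w":6}]}
Value at /na/1: 56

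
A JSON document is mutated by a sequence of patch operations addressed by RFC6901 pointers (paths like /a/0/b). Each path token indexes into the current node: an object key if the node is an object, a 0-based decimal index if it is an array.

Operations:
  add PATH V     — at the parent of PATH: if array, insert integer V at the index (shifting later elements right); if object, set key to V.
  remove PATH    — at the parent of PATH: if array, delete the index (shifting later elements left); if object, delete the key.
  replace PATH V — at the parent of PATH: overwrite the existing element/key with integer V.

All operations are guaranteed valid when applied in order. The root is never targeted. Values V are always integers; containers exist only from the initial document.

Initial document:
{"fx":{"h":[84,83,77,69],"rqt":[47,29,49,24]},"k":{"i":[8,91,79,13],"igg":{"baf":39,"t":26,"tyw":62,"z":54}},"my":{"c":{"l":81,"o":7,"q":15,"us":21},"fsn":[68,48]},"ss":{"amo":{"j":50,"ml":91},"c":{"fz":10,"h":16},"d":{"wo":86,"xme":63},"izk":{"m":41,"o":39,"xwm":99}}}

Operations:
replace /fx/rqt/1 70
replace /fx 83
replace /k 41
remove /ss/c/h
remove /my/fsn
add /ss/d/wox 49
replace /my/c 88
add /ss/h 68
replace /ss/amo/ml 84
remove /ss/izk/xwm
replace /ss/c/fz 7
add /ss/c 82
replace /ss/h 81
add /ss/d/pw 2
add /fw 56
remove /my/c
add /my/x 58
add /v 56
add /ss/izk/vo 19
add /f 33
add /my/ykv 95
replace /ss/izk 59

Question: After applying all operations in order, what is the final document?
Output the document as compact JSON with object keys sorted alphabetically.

Answer: {"f":33,"fw":56,"fx":83,"k":41,"my":{"x":58,"ykv":95},"ss":{"amo":{"j":50,"ml":84},"c":82,"d":{"pw":2,"wo":86,"wox":49,"xme":63},"h":81,"izk":59},"v":56}

Derivation:
After op 1 (replace /fx/rqt/1 70): {"fx":{"h":[84,83,77,69],"rqt":[47,70,49,24]},"k":{"i":[8,91,79,13],"igg":{"baf":39,"t":26,"tyw":62,"z":54}},"my":{"c":{"l":81,"o":7,"q":15,"us":21},"fsn":[68,48]},"ss":{"amo":{"j":50,"ml":91},"c":{"fz":10,"h":16},"d":{"wo":86,"xme":63},"izk":{"m":41,"o":39,"xwm":99}}}
After op 2 (replace /fx 83): {"fx":83,"k":{"i":[8,91,79,13],"igg":{"baf":39,"t":26,"tyw":62,"z":54}},"my":{"c":{"l":81,"o":7,"q":15,"us":21},"fsn":[68,48]},"ss":{"amo":{"j":50,"ml":91},"c":{"fz":10,"h":16},"d":{"wo":86,"xme":63},"izk":{"m":41,"o":39,"xwm":99}}}
After op 3 (replace /k 41): {"fx":83,"k":41,"my":{"c":{"l":81,"o":7,"q":15,"us":21},"fsn":[68,48]},"ss":{"amo":{"j":50,"ml":91},"c":{"fz":10,"h":16},"d":{"wo":86,"xme":63},"izk":{"m":41,"o":39,"xwm":99}}}
After op 4 (remove /ss/c/h): {"fx":83,"k":41,"my":{"c":{"l":81,"o":7,"q":15,"us":21},"fsn":[68,48]},"ss":{"amo":{"j":50,"ml":91},"c":{"fz":10},"d":{"wo":86,"xme":63},"izk":{"m":41,"o":39,"xwm":99}}}
After op 5 (remove /my/fsn): {"fx":83,"k":41,"my":{"c":{"l":81,"o":7,"q":15,"us":21}},"ss":{"amo":{"j":50,"ml":91},"c":{"fz":10},"d":{"wo":86,"xme":63},"izk":{"m":41,"o":39,"xwm":99}}}
After op 6 (add /ss/d/wox 49): {"fx":83,"k":41,"my":{"c":{"l":81,"o":7,"q":15,"us":21}},"ss":{"amo":{"j":50,"ml":91},"c":{"fz":10},"d":{"wo":86,"wox":49,"xme":63},"izk":{"m":41,"o":39,"xwm":99}}}
After op 7 (replace /my/c 88): {"fx":83,"k":41,"my":{"c":88},"ss":{"amo":{"j":50,"ml":91},"c":{"fz":10},"d":{"wo":86,"wox":49,"xme":63},"izk":{"m":41,"o":39,"xwm":99}}}
After op 8 (add /ss/h 68): {"fx":83,"k":41,"my":{"c":88},"ss":{"amo":{"j":50,"ml":91},"c":{"fz":10},"d":{"wo":86,"wox":49,"xme":63},"h":68,"izk":{"m":41,"o":39,"xwm":99}}}
After op 9 (replace /ss/amo/ml 84): {"fx":83,"k":41,"my":{"c":88},"ss":{"amo":{"j":50,"ml":84},"c":{"fz":10},"d":{"wo":86,"wox":49,"xme":63},"h":68,"izk":{"m":41,"o":39,"xwm":99}}}
After op 10 (remove /ss/izk/xwm): {"fx":83,"k":41,"my":{"c":88},"ss":{"amo":{"j":50,"ml":84},"c":{"fz":10},"d":{"wo":86,"wox":49,"xme":63},"h":68,"izk":{"m":41,"o":39}}}
After op 11 (replace /ss/c/fz 7): {"fx":83,"k":41,"my":{"c":88},"ss":{"amo":{"j":50,"ml":84},"c":{"fz":7},"d":{"wo":86,"wox":49,"xme":63},"h":68,"izk":{"m":41,"o":39}}}
After op 12 (add /ss/c 82): {"fx":83,"k":41,"my":{"c":88},"ss":{"amo":{"j":50,"ml":84},"c":82,"d":{"wo":86,"wox":49,"xme":63},"h":68,"izk":{"m":41,"o":39}}}
After op 13 (replace /ss/h 81): {"fx":83,"k":41,"my":{"c":88},"ss":{"amo":{"j":50,"ml":84},"c":82,"d":{"wo":86,"wox":49,"xme":63},"h":81,"izk":{"m":41,"o":39}}}
After op 14 (add /ss/d/pw 2): {"fx":83,"k":41,"my":{"c":88},"ss":{"amo":{"j":50,"ml":84},"c":82,"d":{"pw":2,"wo":86,"wox":49,"xme":63},"h":81,"izk":{"m":41,"o":39}}}
After op 15 (add /fw 56): {"fw":56,"fx":83,"k":41,"my":{"c":88},"ss":{"amo":{"j":50,"ml":84},"c":82,"d":{"pw":2,"wo":86,"wox":49,"xme":63},"h":81,"izk":{"m":41,"o":39}}}
After op 16 (remove /my/c): {"fw":56,"fx":83,"k":41,"my":{},"ss":{"amo":{"j":50,"ml":84},"c":82,"d":{"pw":2,"wo":86,"wox":49,"xme":63},"h":81,"izk":{"m":41,"o":39}}}
After op 17 (add /my/x 58): {"fw":56,"fx":83,"k":41,"my":{"x":58},"ss":{"amo":{"j":50,"ml":84},"c":82,"d":{"pw":2,"wo":86,"wox":49,"xme":63},"h":81,"izk":{"m":41,"o":39}}}
After op 18 (add /v 56): {"fw":56,"fx":83,"k":41,"my":{"x":58},"ss":{"amo":{"j":50,"ml":84},"c":82,"d":{"pw":2,"wo":86,"wox":49,"xme":63},"h":81,"izk":{"m":41,"o":39}},"v":56}
After op 19 (add /ss/izk/vo 19): {"fw":56,"fx":83,"k":41,"my":{"x":58},"ss":{"amo":{"j":50,"ml":84},"c":82,"d":{"pw":2,"wo":86,"wox":49,"xme":63},"h":81,"izk":{"m":41,"o":39,"vo":19}},"v":56}
After op 20 (add /f 33): {"f":33,"fw":56,"fx":83,"k":41,"my":{"x":58},"ss":{"amo":{"j":50,"ml":84},"c":82,"d":{"pw":2,"wo":86,"wox":49,"xme":63},"h":81,"izk":{"m":41,"o":39,"vo":19}},"v":56}
After op 21 (add /my/ykv 95): {"f":33,"fw":56,"fx":83,"k":41,"my":{"x":58,"ykv":95},"ss":{"amo":{"j":50,"ml":84},"c":82,"d":{"pw":2,"wo":86,"wox":49,"xme":63},"h":81,"izk":{"m":41,"o":39,"vo":19}},"v":56}
After op 22 (replace /ss/izk 59): {"f":33,"fw":56,"fx":83,"k":41,"my":{"x":58,"ykv":95},"ss":{"amo":{"j":50,"ml":84},"c":82,"d":{"pw":2,"wo":86,"wox":49,"xme":63},"h":81,"izk":59},"v":56}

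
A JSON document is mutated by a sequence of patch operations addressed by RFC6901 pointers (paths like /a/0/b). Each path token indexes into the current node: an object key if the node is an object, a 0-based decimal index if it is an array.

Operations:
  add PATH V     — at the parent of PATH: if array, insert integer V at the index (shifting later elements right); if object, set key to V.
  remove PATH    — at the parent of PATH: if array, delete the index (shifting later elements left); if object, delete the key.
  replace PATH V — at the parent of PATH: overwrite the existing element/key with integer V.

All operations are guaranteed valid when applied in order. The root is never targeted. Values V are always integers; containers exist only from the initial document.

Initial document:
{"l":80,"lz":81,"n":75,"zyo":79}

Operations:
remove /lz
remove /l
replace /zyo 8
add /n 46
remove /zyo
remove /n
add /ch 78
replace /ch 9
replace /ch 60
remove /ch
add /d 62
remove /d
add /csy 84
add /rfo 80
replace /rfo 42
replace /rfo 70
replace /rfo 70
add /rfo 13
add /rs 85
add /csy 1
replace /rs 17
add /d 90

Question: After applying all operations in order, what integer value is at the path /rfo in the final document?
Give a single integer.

Answer: 13

Derivation:
After op 1 (remove /lz): {"l":80,"n":75,"zyo":79}
After op 2 (remove /l): {"n":75,"zyo":79}
After op 3 (replace /zyo 8): {"n":75,"zyo":8}
After op 4 (add /n 46): {"n":46,"zyo":8}
After op 5 (remove /zyo): {"n":46}
After op 6 (remove /n): {}
After op 7 (add /ch 78): {"ch":78}
After op 8 (replace /ch 9): {"ch":9}
After op 9 (replace /ch 60): {"ch":60}
After op 10 (remove /ch): {}
After op 11 (add /d 62): {"d":62}
After op 12 (remove /d): {}
After op 13 (add /csy 84): {"csy":84}
After op 14 (add /rfo 80): {"csy":84,"rfo":80}
After op 15 (replace /rfo 42): {"csy":84,"rfo":42}
After op 16 (replace /rfo 70): {"csy":84,"rfo":70}
After op 17 (replace /rfo 70): {"csy":84,"rfo":70}
After op 18 (add /rfo 13): {"csy":84,"rfo":13}
After op 19 (add /rs 85): {"csy":84,"rfo":13,"rs":85}
After op 20 (add /csy 1): {"csy":1,"rfo":13,"rs":85}
After op 21 (replace /rs 17): {"csy":1,"rfo":13,"rs":17}
After op 22 (add /d 90): {"csy":1,"d":90,"rfo":13,"rs":17}
Value at /rfo: 13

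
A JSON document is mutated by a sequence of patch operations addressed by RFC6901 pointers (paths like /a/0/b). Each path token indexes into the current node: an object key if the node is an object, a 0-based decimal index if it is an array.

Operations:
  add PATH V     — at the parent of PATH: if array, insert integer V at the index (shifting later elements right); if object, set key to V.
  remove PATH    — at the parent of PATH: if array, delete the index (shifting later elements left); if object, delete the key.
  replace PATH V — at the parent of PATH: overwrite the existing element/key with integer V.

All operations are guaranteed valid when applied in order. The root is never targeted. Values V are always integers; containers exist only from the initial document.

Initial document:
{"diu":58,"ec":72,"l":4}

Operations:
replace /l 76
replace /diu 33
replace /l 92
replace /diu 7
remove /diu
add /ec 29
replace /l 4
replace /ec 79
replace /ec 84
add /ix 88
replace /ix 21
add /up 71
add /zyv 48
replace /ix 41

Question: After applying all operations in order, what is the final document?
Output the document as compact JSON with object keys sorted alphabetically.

Answer: {"ec":84,"ix":41,"l":4,"up":71,"zyv":48}

Derivation:
After op 1 (replace /l 76): {"diu":58,"ec":72,"l":76}
After op 2 (replace /diu 33): {"diu":33,"ec":72,"l":76}
After op 3 (replace /l 92): {"diu":33,"ec":72,"l":92}
After op 4 (replace /diu 7): {"diu":7,"ec":72,"l":92}
After op 5 (remove /diu): {"ec":72,"l":92}
After op 6 (add /ec 29): {"ec":29,"l":92}
After op 7 (replace /l 4): {"ec":29,"l":4}
After op 8 (replace /ec 79): {"ec":79,"l":4}
After op 9 (replace /ec 84): {"ec":84,"l":4}
After op 10 (add /ix 88): {"ec":84,"ix":88,"l":4}
After op 11 (replace /ix 21): {"ec":84,"ix":21,"l":4}
After op 12 (add /up 71): {"ec":84,"ix":21,"l":4,"up":71}
After op 13 (add /zyv 48): {"ec":84,"ix":21,"l":4,"up":71,"zyv":48}
After op 14 (replace /ix 41): {"ec":84,"ix":41,"l":4,"up":71,"zyv":48}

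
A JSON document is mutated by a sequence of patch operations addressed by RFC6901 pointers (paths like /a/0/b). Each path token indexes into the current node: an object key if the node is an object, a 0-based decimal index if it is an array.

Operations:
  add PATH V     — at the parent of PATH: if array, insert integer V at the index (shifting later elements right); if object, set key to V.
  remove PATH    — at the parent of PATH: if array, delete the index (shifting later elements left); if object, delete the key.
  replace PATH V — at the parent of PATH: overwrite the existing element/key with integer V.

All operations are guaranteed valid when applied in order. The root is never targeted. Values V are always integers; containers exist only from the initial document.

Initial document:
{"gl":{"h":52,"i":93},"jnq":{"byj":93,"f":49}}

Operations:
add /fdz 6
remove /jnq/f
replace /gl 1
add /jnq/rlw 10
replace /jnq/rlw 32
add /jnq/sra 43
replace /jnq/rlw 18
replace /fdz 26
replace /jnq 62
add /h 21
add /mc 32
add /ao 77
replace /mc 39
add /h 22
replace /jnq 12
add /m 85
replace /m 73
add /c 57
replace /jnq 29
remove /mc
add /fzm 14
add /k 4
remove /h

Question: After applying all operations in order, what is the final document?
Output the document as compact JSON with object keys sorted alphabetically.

After op 1 (add /fdz 6): {"fdz":6,"gl":{"h":52,"i":93},"jnq":{"byj":93,"f":49}}
After op 2 (remove /jnq/f): {"fdz":6,"gl":{"h":52,"i":93},"jnq":{"byj":93}}
After op 3 (replace /gl 1): {"fdz":6,"gl":1,"jnq":{"byj":93}}
After op 4 (add /jnq/rlw 10): {"fdz":6,"gl":1,"jnq":{"byj":93,"rlw":10}}
After op 5 (replace /jnq/rlw 32): {"fdz":6,"gl":1,"jnq":{"byj":93,"rlw":32}}
After op 6 (add /jnq/sra 43): {"fdz":6,"gl":1,"jnq":{"byj":93,"rlw":32,"sra":43}}
After op 7 (replace /jnq/rlw 18): {"fdz":6,"gl":1,"jnq":{"byj":93,"rlw":18,"sra":43}}
After op 8 (replace /fdz 26): {"fdz":26,"gl":1,"jnq":{"byj":93,"rlw":18,"sra":43}}
After op 9 (replace /jnq 62): {"fdz":26,"gl":1,"jnq":62}
After op 10 (add /h 21): {"fdz":26,"gl":1,"h":21,"jnq":62}
After op 11 (add /mc 32): {"fdz":26,"gl":1,"h":21,"jnq":62,"mc":32}
After op 12 (add /ao 77): {"ao":77,"fdz":26,"gl":1,"h":21,"jnq":62,"mc":32}
After op 13 (replace /mc 39): {"ao":77,"fdz":26,"gl":1,"h":21,"jnq":62,"mc":39}
After op 14 (add /h 22): {"ao":77,"fdz":26,"gl":1,"h":22,"jnq":62,"mc":39}
After op 15 (replace /jnq 12): {"ao":77,"fdz":26,"gl":1,"h":22,"jnq":12,"mc":39}
After op 16 (add /m 85): {"ao":77,"fdz":26,"gl":1,"h":22,"jnq":12,"m":85,"mc":39}
After op 17 (replace /m 73): {"ao":77,"fdz":26,"gl":1,"h":22,"jnq":12,"m":73,"mc":39}
After op 18 (add /c 57): {"ao":77,"c":57,"fdz":26,"gl":1,"h":22,"jnq":12,"m":73,"mc":39}
After op 19 (replace /jnq 29): {"ao":77,"c":57,"fdz":26,"gl":1,"h":22,"jnq":29,"m":73,"mc":39}
After op 20 (remove /mc): {"ao":77,"c":57,"fdz":26,"gl":1,"h":22,"jnq":29,"m":73}
After op 21 (add /fzm 14): {"ao":77,"c":57,"fdz":26,"fzm":14,"gl":1,"h":22,"jnq":29,"m":73}
After op 22 (add /k 4): {"ao":77,"c":57,"fdz":26,"fzm":14,"gl":1,"h":22,"jnq":29,"k":4,"m":73}
After op 23 (remove /h): {"ao":77,"c":57,"fdz":26,"fzm":14,"gl":1,"jnq":29,"k":4,"m":73}

Answer: {"ao":77,"c":57,"fdz":26,"fzm":14,"gl":1,"jnq":29,"k":4,"m":73}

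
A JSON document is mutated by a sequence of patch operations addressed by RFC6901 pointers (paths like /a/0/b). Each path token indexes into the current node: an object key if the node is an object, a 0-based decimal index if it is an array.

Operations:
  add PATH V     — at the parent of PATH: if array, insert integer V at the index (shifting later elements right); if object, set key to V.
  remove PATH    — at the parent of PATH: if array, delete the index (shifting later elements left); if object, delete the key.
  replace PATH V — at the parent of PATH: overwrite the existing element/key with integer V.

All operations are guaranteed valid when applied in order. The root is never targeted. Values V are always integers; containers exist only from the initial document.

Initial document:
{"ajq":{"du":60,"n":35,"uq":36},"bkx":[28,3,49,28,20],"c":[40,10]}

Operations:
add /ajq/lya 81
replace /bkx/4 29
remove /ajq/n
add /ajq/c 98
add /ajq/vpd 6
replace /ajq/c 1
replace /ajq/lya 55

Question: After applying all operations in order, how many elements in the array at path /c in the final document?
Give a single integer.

Answer: 2

Derivation:
After op 1 (add /ajq/lya 81): {"ajq":{"du":60,"lya":81,"n":35,"uq":36},"bkx":[28,3,49,28,20],"c":[40,10]}
After op 2 (replace /bkx/4 29): {"ajq":{"du":60,"lya":81,"n":35,"uq":36},"bkx":[28,3,49,28,29],"c":[40,10]}
After op 3 (remove /ajq/n): {"ajq":{"du":60,"lya":81,"uq":36},"bkx":[28,3,49,28,29],"c":[40,10]}
After op 4 (add /ajq/c 98): {"ajq":{"c":98,"du":60,"lya":81,"uq":36},"bkx":[28,3,49,28,29],"c":[40,10]}
After op 5 (add /ajq/vpd 6): {"ajq":{"c":98,"du":60,"lya":81,"uq":36,"vpd":6},"bkx":[28,3,49,28,29],"c":[40,10]}
After op 6 (replace /ajq/c 1): {"ajq":{"c":1,"du":60,"lya":81,"uq":36,"vpd":6},"bkx":[28,3,49,28,29],"c":[40,10]}
After op 7 (replace /ajq/lya 55): {"ajq":{"c":1,"du":60,"lya":55,"uq":36,"vpd":6},"bkx":[28,3,49,28,29],"c":[40,10]}
Size at path /c: 2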